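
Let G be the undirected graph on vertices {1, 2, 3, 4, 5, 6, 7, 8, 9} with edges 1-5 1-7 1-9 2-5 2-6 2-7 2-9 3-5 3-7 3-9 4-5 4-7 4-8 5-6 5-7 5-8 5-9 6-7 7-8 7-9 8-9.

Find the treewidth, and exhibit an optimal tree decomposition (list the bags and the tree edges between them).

Treewidth 3.
One such decomposition:
Bags: B1 = {1, 5, 7, 9}  B2 = {5, 7, 8, 9}  B3 = {3, 5, 7, 9}  B4 = {4, 5, 7, 8}  B5 = {2, 5, 7, 9}  B6 = {2, 5, 6, 7}
Tree: B1–B2, B1–B3, B2–B4, B3–B5, B5–B6

Every bag has size at most 4, so the width is 4 − 1 = 3 and tw(G) ≤ 3. On the other hand G contains the 4-clique {5, 7, 8, 9}. A clique must lie in a single bag of any decomposition, so no decomposition can have width below 3. The upper and lower bounds meet at 3, so that is the treewidth.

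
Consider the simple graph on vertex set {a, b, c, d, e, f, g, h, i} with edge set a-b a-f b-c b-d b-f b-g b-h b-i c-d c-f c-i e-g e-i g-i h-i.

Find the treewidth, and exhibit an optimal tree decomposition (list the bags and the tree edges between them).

Every bag has size at most 3, so the width is 3 − 1 = 2 and tw(G) ≤ 2. For the lower bound, the 3 vertices {e, g, i} are pairwise adjacent, and any tree decomposition puts a clique entirely inside one bag — forcing width ≥ 2. The upper and lower bounds meet at 2, so that is the treewidth.

Treewidth 2.
Bags: B1 = {b, c, f}  B2 = {b, c, i}  B3 = {b, c, d}  B4 = {b, g, i}  B5 = {b, h, i}  B6 = {e, g, i}  B7 = {a, b, f}
Tree: B1–B2, B1–B3, B2–B4, B4–B5, B4–B6, B1–B7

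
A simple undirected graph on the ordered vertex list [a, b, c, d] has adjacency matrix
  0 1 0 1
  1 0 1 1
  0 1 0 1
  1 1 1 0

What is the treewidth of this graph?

A width-2 tree decomposition is:
Bags: B1 = {a, b, d}  B2 = {b, c, d}
Tree: B1–B2
Every bag has size at most 3, so the width is 3 − 1 = 2 and tw(G) ≤ 2. For the lower bound, the 3 vertices {b, c, d} are pairwise adjacent, and any tree decomposition puts a clique entirely inside one bag — forcing width ≥ 2. Combining the bounds, tw(G) = 2.

2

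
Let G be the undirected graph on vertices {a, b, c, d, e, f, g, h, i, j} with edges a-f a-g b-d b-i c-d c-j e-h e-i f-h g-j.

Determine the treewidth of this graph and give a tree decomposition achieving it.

Every bag has size at most 3, so the width is 3 − 1 = 2 and tw(G) ≤ 2. Since j–g–a–f–h–e–i–b–d–c–j is a cycle in G, G is not acyclic. Forests are exactly the graphs of treewidth ≤ 1, so tw(G) ≥ 2. Combining the bounds, tw(G) = 2.

Treewidth 2.
One such decomposition:
Bags: B1 = {a, g, j}  B2 = {a, f, j}  B3 = {f, h, j}  B4 = {e, h, j}  B5 = {e, i, j}  B6 = {b, i, j}  B7 = {b, d, j}  B8 = {c, d, j}
Tree: B1–B2, B2–B3, B3–B4, B4–B5, B5–B6, B6–B7, B7–B8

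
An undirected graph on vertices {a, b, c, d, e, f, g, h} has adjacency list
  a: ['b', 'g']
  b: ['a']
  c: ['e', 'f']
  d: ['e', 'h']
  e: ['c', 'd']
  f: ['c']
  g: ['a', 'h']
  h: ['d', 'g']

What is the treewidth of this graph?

A width-1 tree decomposition is:
Bags: B1 = {a, b}  B2 = {a, g}  B3 = {g, h}  B4 = {d, h}  B5 = {d, e}  B6 = {c, e}  B7 = {c, f}
Tree: B1–B2, B2–B3, B3–B4, B4–B5, B5–B6, B6–B7
The largest bag has 2 vertices, giving width 1; this decomposition certifies tw(G) ≤ 1. G has an edge, so its treewidth is at least 1. The upper and lower bounds meet at 1, so that is the treewidth.

1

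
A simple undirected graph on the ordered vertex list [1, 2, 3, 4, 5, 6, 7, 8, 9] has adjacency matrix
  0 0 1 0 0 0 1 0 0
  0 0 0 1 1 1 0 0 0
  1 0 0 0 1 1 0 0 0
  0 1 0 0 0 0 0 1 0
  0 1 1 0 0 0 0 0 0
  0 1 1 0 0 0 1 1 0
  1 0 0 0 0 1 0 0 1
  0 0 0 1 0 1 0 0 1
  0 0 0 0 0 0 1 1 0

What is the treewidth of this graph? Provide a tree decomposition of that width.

Treewidth 3.
Bags: B1 = {1, 7, 8, 9}  B2 = {1, 6, 7, 8}  B3 = {1, 3, 6, 8}  B4 = {3, 4, 6, 8}  B5 = {2, 3, 4, 6}  B6 = {2, 3, 4, 5}
Tree: B1–B2, B2–B3, B3–B4, B4–B5, B5–B6

Each bag holds 4 vertices, so the decomposition has width 3, which upper-bounds the treewidth. For the lower bound: the 4 vertex sets {1,7,9}, {8}, {6}, {2,3,4,5} are disjoint, each induces a connected subgraph, and every pair is joined by at least one edge of G. Contracting each set to a single vertex therefore yields K_{4} as a minor, and since treewidth is minor-monotone, tw(G) ≥ tw(K_{4}) = 3. Combining the bounds, tw(G) = 3.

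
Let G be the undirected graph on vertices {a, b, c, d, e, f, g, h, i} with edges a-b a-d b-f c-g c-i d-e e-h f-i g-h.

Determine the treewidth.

2

A width-2 tree decomposition is:
Bags: B1 = {b, f, i}  B2 = {a, b, i}  B3 = {a, d, i}  B4 = {d, e, i}  B5 = {e, h, i}  B6 = {g, h, i}  B7 = {c, g, i}
Tree: B1–B2, B2–B3, B3–B4, B4–B5, B5–B6, B6–B7
Every bag has size at most 3, so the width is 3 − 1 = 2 and tw(G) ≤ 2. For the lower bound, G contains the cycle i–f–b–a–d–e–h–g–c–i, so G is not a forest; only forests have treewidth ≤ 1, hence tw(G) ≥ 2. Therefore the treewidth is 2.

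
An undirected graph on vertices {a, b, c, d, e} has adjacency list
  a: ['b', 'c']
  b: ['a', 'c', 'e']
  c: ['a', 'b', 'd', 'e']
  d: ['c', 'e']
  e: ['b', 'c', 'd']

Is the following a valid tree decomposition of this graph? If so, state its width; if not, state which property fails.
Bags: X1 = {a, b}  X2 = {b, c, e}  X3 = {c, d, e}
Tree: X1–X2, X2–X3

No — edge (c,a) lies in no bag.

A tree decomposition must satisfy three properties: every vertex lies in some bag; for every edge, both endpoints lie together in some bag; and for every vertex, the bags containing it form a connected subtree. Here edge (c,a) lies in no bag, so the decomposition is invalid.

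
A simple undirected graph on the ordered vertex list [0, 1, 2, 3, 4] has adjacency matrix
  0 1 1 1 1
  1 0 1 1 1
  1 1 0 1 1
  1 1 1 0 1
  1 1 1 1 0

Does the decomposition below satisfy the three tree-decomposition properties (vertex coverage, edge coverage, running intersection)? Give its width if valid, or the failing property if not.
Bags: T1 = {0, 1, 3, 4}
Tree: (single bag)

A tree decomposition must satisfy three properties: every vertex lies in some bag; for every edge, both endpoints lie together in some bag; and for every vertex, the bags containing it form a connected subtree. Here vertex 2 appears in no bag, so the decomposition is invalid.

No — vertex 2 appears in no bag.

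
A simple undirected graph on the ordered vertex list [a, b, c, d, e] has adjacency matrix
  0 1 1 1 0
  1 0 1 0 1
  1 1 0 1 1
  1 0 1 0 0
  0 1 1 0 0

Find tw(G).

2

A width-2 tree decomposition is:
Bags: B1 = {b, c, e}  B2 = {a, b, c}  B3 = {a, c, d}
Tree: B1–B2, B2–B3
Every bag has size at most 3, so the width is 3 − 1 = 2 and tw(G) ≤ 2. For the lower bound, the 3 vertices {b, c, e} are pairwise adjacent, and any tree decomposition puts a clique entirely inside one bag — forcing width ≥ 2. Therefore the treewidth is 2.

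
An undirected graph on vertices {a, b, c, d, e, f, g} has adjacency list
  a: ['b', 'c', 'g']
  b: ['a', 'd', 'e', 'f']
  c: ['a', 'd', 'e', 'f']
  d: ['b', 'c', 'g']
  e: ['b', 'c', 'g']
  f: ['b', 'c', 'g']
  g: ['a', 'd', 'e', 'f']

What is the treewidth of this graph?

3

A width-3 tree decomposition is:
Bags: B1 = {a, b, c, g}  B2 = {b, c, e, g}  B3 = {b, c, d, g}  B4 = {b, c, f, g}
Tree: B1–B2, B2–B3, B3–B4
Each bag holds 4 vertices, so the decomposition has width 3, which upper-bounds the treewidth. For the lower bound: the 4 vertex sets {a,b}, {e,g}, {c}, {d} are disjoint, each induces a connected subgraph, and every pair is joined by at least one edge of G. Contracting each set to a single vertex therefore yields K_{4} as a minor, and since treewidth is minor-monotone, tw(G) ≥ tw(K_{4}) = 3. Therefore the treewidth is 3.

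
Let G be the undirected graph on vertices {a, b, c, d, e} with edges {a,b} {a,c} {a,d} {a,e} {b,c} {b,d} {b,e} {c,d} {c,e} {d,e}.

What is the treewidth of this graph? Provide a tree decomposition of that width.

Treewidth 4.
One optimal decomposition is:
Bags: B1 = {a, b, c, d, e}
Tree: (single bag)

A single bag containing all 5 vertices is trivially a valid decomposition of width 4. On the other hand G contains the 5-clique {a, b, c, d, e}. A clique must lie in a single bag of any decomposition, so no decomposition can have width below 4. Combining the bounds, tw(G) = 4.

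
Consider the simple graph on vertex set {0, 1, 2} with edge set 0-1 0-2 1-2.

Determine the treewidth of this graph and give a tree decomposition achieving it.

A single bag containing all 3 vertices is trivially a valid decomposition of width 2. For the lower bound, the 3 vertices {0, 1, 2} are pairwise adjacent, and any tree decomposition puts a clique entirely inside one bag — forcing width ≥ 2. Combining the bounds, tw(G) = 2.

Treewidth 2.
One such decomposition:
Bags: B1 = {0, 1, 2}
Tree: (single bag)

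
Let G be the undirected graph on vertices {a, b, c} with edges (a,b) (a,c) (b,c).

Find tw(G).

2

A width-2 tree decomposition is:
Bags: B1 = {a, b, c}
Tree: (single bag)
A single bag containing all 3 vertices is trivially a valid decomposition of width 2. For the lower bound, the 3 vertices {a, b, c} are pairwise adjacent, and any tree decomposition puts a clique entirely inside one bag — forcing width ≥ 2. Combining the bounds, tw(G) = 2.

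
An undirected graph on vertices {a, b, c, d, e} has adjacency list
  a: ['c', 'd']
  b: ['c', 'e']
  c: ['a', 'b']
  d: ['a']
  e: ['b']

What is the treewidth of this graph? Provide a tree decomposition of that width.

Treewidth 1.
One optimal decomposition is:
Bags: B1 = {a, c}  B2 = {b, c}  B3 = {b, e}  B4 = {a, d}
Tree: B1–B2, B2–B3, B1–B4

The largest bag has 2 vertices, giving width 1; this decomposition certifies tw(G) ≤ 1. G has an edge, so its treewidth is at least 1. The upper and lower bounds meet at 1, so that is the treewidth.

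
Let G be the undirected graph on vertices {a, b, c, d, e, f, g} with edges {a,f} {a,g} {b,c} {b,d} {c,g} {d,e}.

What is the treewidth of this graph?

1

A width-1 tree decomposition is:
Bags: B1 = {d, e}  B2 = {b, d}  B3 = {b, c}  B4 = {c, g}  B5 = {a, g}  B6 = {a, f}
Tree: B1–B2, B2–B3, B3–B4, B4–B5, B5–B6
Each bag holds 2 vertices, so the decomposition has width 1, which upper-bounds the treewidth. Since G has at least one edge (e.g. e–d), it is not an edgeless graph, so tw(G) ≥ 1. Combining the bounds, tw(G) = 1.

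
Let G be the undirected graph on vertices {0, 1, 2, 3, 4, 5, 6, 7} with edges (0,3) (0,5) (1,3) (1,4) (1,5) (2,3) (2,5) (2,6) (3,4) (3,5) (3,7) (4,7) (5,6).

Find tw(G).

A width-2 tree decomposition is:
Bags: B1 = {1, 3, 5}  B2 = {2, 3, 5}  B3 = {2, 5, 6}  B4 = {1, 3, 4}  B5 = {3, 4, 7}  B6 = {0, 3, 5}
Tree: B1–B2, B2–B3, B1–B4, B4–B5, B1–B6
Each bag holds 3 vertices, so the decomposition has width 2, which upper-bounds the treewidth. For the lower bound, the 3 vertices {1, 3, 4} are pairwise adjacent, and any tree decomposition puts a clique entirely inside one bag — forcing width ≥ 2. Hence tw(G) = 2 exactly.

2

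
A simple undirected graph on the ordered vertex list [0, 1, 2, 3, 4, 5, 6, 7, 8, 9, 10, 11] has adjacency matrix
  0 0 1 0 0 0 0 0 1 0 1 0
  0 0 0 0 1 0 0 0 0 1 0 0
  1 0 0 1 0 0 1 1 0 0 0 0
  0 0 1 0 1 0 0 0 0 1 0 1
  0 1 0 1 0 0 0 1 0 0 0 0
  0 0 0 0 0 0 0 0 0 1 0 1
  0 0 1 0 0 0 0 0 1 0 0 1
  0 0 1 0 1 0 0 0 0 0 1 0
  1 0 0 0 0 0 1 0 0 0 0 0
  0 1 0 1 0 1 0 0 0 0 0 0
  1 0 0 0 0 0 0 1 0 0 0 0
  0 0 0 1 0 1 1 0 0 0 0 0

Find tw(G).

3

A width-3 tree decomposition is:
Bags: B1 = {0, 7, 8, 10}  B2 = {0, 2, 7, 8}  B3 = {2, 6, 7, 8}  B4 = {2, 4, 6, 7}  B5 = {2, 3, 4, 6}  B6 = {3, 4, 6, 11}  B7 = {1, 3, 4, 11}  B8 = {1, 3, 9, 11}  B9 = {1, 5, 9, 11}
Tree: B1–B2, B2–B3, B3–B4, B4–B5, B5–B6, B6–B7, B7–B8, B8–B9
Each bag holds 4 vertices, so the decomposition has width 3, which upper-bounds the treewidth. For the lower bound: the 4 vertex sets {0,8,10}, {7}, {2}, {3,4,6,11} are disjoint, each induces a connected subgraph, and every pair is joined by at least one edge of G. Contracting each set to a single vertex therefore yields K_{4} as a minor, and since treewidth is minor-monotone, tw(G) ≥ tw(K_{4}) = 3. Combining the bounds, tw(G) = 3.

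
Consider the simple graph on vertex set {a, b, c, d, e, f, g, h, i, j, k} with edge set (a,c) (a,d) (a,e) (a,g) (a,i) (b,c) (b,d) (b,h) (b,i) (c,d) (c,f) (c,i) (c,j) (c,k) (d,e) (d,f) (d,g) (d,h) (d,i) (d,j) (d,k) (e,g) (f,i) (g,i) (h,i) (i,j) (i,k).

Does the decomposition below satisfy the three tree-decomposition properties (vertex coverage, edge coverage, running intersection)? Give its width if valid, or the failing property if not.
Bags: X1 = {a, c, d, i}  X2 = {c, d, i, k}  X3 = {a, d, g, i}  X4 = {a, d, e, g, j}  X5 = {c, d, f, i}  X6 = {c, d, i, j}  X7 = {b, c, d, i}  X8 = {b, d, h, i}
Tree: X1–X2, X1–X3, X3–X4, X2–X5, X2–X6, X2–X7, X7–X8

No — bags containing vertex j are not connected in the tree.

A tree decomposition must satisfy three properties: every vertex lies in some bag; for every edge, both endpoints lie together in some bag; and for every vertex, the bags containing it form a connected subtree. Here bags containing vertex j are not connected in the tree, so the decomposition is invalid.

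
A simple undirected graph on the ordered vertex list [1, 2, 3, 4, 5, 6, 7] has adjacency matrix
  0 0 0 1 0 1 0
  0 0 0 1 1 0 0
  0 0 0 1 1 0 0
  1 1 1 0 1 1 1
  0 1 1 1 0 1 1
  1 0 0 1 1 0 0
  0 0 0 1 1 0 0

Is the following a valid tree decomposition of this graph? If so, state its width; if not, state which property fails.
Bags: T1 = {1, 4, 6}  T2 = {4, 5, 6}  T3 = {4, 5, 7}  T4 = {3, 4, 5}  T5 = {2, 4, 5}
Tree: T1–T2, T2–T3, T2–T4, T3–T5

Every vertex of G appears in some bag (union = {1, 2, 3, 4, 5, 6, 7}); every edge is covered by a bag; and for each vertex v the set of bags containing v is connected in the bag tree. The decomposition is therefore valid. The largest bag has 3 vertices, so the width is 2.

Yes; width 2.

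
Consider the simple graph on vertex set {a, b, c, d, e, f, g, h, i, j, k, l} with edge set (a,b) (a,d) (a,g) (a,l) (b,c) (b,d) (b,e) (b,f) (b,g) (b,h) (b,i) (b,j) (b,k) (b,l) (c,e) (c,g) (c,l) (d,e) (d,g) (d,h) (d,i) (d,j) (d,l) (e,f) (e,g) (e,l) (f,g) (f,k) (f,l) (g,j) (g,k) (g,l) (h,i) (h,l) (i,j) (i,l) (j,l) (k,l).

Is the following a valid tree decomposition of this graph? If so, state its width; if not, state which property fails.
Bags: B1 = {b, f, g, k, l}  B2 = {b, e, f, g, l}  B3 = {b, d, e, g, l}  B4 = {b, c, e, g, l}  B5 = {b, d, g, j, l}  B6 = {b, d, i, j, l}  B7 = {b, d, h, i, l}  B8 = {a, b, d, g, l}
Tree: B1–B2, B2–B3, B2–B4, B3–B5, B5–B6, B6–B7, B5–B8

Yes; width 4.

Vertex coverage: the bags together contain {a, b, c, d, e, f, g, h, i, j, k, l}, the full vertex set. Edge coverage: each edge of G has both endpoints in at least one bag. Running intersection: for every vertex, the bags containing it form a connected subtree. All three properties hold, so this is a valid tree decomposition of width max|bag| − 1 = 4, and hence tw(G) ≤ 4.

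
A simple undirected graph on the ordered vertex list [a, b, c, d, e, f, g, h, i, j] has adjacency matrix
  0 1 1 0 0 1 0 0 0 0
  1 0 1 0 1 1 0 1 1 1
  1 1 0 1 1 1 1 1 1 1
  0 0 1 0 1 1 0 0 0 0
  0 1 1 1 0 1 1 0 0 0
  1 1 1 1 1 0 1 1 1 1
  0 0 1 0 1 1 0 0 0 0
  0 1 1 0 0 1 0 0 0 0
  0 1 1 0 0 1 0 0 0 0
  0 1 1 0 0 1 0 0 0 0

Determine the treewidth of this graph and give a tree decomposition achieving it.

Treewidth 3.
One such decomposition:
Bags: B1 = {a, b, c, f}  B2 = {b, c, f, j}  B3 = {b, c, e, f}  B4 = {c, e, f, g}  B5 = {b, c, f, h}  B6 = {c, d, e, f}  B7 = {b, c, f, i}
Tree: B1–B2, B2–B3, B3–B4, B2–B5, B4–B6, B5–B7

Each bag holds 4 vertices, so the decomposition has width 3, which upper-bounds the treewidth. On the other hand G contains the 4-clique {c, d, e, f}. A clique must lie in a single bag of any decomposition, so no decomposition can have width below 3. Hence tw(G) = 3 exactly.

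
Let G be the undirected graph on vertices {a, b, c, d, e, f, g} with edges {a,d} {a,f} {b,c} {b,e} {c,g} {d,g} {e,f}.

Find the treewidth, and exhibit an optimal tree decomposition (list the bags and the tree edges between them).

Treewidth 2.
One such decomposition:
Bags: B1 = {b, c, e}  B2 = {c, e, f}  B3 = {a, c, f}  B4 = {a, c, d}  B5 = {c, d, g}
Tree: B1–B2, B2–B3, B3–B4, B4–B5

The largest bag has 3 vertices, giving width 2; this decomposition certifies tw(G) ≤ 2. Since c–b–e–f–a–d–g–c is a cycle in G, G is not acyclic. Forests are exactly the graphs of treewidth ≤ 1, so tw(G) ≥ 2. Hence tw(G) = 2 exactly.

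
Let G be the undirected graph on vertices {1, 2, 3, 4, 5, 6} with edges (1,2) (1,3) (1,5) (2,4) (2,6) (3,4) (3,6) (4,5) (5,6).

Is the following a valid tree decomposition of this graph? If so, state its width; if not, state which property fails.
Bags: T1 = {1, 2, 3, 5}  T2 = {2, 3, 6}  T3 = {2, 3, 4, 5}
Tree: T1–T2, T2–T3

No — edge (5,6) lies in no bag.

A tree decomposition must satisfy three properties: every vertex lies in some bag; for every edge, both endpoints lie together in some bag; and for every vertex, the bags containing it form a connected subtree. Here edge (5,6) lies in no bag, so the decomposition is invalid.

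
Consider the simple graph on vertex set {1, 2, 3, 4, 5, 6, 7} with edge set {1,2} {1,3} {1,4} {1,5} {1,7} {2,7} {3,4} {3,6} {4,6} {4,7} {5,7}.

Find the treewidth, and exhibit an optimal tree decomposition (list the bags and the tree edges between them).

Each bag holds 3 vertices, so the decomposition has width 2, which upper-bounds the treewidth. For the lower bound, the 3 vertices {1, 3, 4} are pairwise adjacent, and any tree decomposition puts a clique entirely inside one bag — forcing width ≥ 2. Combining the bounds, tw(G) = 2.

Treewidth 2.
Bags: B1 = {1, 4, 7}  B2 = {1, 5, 7}  B3 = {1, 2, 7}  B4 = {1, 3, 4}  B5 = {3, 4, 6}
Tree: B1–B2, B2–B3, B1–B4, B4–B5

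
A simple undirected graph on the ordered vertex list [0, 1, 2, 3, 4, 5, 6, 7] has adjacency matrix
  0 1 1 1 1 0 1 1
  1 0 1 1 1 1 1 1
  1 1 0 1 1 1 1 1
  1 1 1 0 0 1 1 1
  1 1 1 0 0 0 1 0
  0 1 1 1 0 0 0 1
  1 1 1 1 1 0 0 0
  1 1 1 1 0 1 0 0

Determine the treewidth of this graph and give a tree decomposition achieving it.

Every bag has size at most 5, so the width is 5 − 1 = 4 and tw(G) ≤ 4. On the other hand G contains the 5-clique {0, 1, 2, 3, 6}. A clique must lie in a single bag of any decomposition, so no decomposition can have width below 4. Combining the bounds, tw(G) = 4.

Treewidth 4.
Bags: B1 = {0, 1, 2, 3, 6}  B2 = {0, 1, 2, 3, 7}  B3 = {1, 2, 3, 5, 7}  B4 = {0, 1, 2, 4, 6}
Tree: B1–B2, B2–B3, B1–B4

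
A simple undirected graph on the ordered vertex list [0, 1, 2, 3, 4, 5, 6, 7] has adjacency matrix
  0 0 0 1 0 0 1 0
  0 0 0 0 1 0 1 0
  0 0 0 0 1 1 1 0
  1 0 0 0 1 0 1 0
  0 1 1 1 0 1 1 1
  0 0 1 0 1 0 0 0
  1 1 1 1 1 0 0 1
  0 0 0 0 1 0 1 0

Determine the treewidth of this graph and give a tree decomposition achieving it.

The largest bag has 3 vertices, giving width 2; this decomposition certifies tw(G) ≤ 2. Conversely, {0, 3, 6} is a clique of size 3, and the vertices of any clique must share a bag in every tree decomposition; so some bag has ≥ 3 vertices and tw(G) ≥ 2. Hence tw(G) = 2 exactly.

Treewidth 2.
One such decomposition:
Bags: B1 = {1, 4, 6}  B2 = {3, 4, 6}  B3 = {2, 4, 6}  B4 = {4, 6, 7}  B5 = {0, 3, 6}  B6 = {2, 4, 5}
Tree: B1–B2, B2–B3, B3–B4, B2–B5, B3–B6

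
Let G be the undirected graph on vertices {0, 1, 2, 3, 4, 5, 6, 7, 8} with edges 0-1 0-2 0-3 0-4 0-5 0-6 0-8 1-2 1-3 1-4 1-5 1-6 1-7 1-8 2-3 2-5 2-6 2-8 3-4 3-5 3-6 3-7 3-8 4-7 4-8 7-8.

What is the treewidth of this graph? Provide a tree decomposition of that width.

Each bag holds 5 vertices, so the decomposition has width 4, which upper-bounds the treewidth. Conversely, {0, 1, 2, 3, 8} is a clique of size 5, and the vertices of any clique must share a bag in every tree decomposition; so some bag has ≥ 5 vertices and tw(G) ≥ 4. Hence tw(G) = 4 exactly.

Treewidth 4.
One such decomposition:
Bags: B1 = {0, 1, 2, 3, 8}  B2 = {0, 1, 2, 3, 5}  B3 = {0, 1, 3, 4, 8}  B4 = {1, 3, 4, 7, 8}  B5 = {0, 1, 2, 3, 6}
Tree: B1–B2, B1–B3, B3–B4, B2–B5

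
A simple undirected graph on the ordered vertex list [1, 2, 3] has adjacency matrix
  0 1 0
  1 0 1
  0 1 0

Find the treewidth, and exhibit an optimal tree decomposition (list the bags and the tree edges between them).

Each bag holds 2 vertices, so the decomposition has width 1, which upper-bounds the treewidth. Since G has at least one edge (e.g. 2–3), it is not an edgeless graph, so tw(G) ≥ 1. Combining the bounds, tw(G) = 1.

Treewidth 1.
One optimal decomposition is:
Bags: B1 = {2, 3}  B2 = {1, 2}
Tree: B1–B2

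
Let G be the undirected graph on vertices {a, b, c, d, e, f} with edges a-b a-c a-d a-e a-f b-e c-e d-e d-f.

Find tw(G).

2

A width-2 tree decomposition is:
Bags: B1 = {a, b, e}  B2 = {a, d, e}  B3 = {a, c, e}  B4 = {a, d, f}
Tree: B1–B2, B1–B3, B2–B4
Every bag has size at most 3, so the width is 3 − 1 = 2 and tw(G) ≤ 2. On the other hand G contains the 3-clique {a, d, e}. A clique must lie in a single bag of any decomposition, so no decomposition can have width below 2. Combining the bounds, tw(G) = 2.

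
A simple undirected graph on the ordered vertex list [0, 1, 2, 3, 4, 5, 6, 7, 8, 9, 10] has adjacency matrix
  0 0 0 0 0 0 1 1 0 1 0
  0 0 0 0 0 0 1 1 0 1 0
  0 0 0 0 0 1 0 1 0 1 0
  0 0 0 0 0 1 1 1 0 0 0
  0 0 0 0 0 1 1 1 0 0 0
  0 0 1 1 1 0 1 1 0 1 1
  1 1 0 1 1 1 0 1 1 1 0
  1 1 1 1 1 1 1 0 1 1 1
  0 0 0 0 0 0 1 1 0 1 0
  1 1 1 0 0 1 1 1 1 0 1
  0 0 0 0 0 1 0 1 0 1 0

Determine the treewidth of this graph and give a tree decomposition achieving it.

Treewidth 3.
Bags: B1 = {5, 6, 7, 9}  B2 = {6, 7, 8, 9}  B3 = {2, 5, 7, 9}  B4 = {0, 6, 7, 9}  B5 = {5, 7, 9, 10}  B6 = {1, 6, 7, 9}  B7 = {3, 5, 6, 7}  B8 = {4, 5, 6, 7}
Tree: B1–B2, B1–B3, B2–B4, B1–B5, B2–B6, B1–B7, B7–B8

Each bag holds 4 vertices, so the decomposition has width 3, which upper-bounds the treewidth. For the lower bound, the 4 vertices {2, 5, 7, 9} are pairwise adjacent, and any tree decomposition puts a clique entirely inside one bag — forcing width ≥ 3. Therefore the treewidth is 3.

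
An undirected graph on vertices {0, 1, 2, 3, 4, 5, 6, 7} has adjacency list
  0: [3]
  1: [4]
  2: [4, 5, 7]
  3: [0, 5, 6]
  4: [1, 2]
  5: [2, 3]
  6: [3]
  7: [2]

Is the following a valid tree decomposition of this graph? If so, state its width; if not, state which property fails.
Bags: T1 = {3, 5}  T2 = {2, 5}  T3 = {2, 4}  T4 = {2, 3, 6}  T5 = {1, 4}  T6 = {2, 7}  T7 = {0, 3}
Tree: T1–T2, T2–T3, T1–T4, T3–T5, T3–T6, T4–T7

A tree decomposition must satisfy three properties: every vertex lies in some bag; for every edge, both endpoints lie together in some bag; and for every vertex, the bags containing it form a connected subtree. Here bags containing vertex 2 are not connected in the tree, so the decomposition is invalid.

No — bags containing vertex 2 are not connected in the tree.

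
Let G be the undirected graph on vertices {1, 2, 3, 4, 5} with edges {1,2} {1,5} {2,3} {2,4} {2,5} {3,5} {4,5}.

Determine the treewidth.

2

A width-2 tree decomposition is:
Bags: B1 = {2, 4, 5}  B2 = {1, 2, 5}  B3 = {2, 3, 5}
Tree: B1–B2, B1–B3
The largest bag has 3 vertices, giving width 2; this decomposition certifies tw(G) ≤ 2. For the lower bound, the 3 vertices {1, 2, 5} are pairwise adjacent, and any tree decomposition puts a clique entirely inside one bag — forcing width ≥ 2. Combining the bounds, tw(G) = 2.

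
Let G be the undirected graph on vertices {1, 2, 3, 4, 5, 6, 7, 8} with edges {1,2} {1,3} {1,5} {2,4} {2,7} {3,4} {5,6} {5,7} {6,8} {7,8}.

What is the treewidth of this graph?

A width-2 tree decomposition is:
Bags: B1 = {1, 3, 4}  B2 = {1, 2, 4}  B3 = {1, 2, 5}  B4 = {2, 5, 7}  B5 = {5, 6, 7}  B6 = {6, 7, 8}
Tree: B1–B2, B2–B3, B3–B4, B4–B5, B5–B6
Every bag has size at most 3, so the width is 3 − 1 = 2 and tw(G) ≤ 2. Since 3–4–2–1–3 is a cycle in G, G is not acyclic. Forests are exactly the graphs of treewidth ≤ 1, so tw(G) ≥ 2. Hence tw(G) = 2 exactly.

2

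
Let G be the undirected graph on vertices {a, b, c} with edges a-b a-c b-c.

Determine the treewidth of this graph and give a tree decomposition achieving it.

Treewidth 2.
One such decomposition:
Bags: B1 = {a, b, c}
Tree: (single bag)

With just one bag of size 3, the width is 3 − 1 = 2, so tw(G) ≤ 2. Conversely, {a, b, c} is a clique of size 3, and the vertices of any clique must share a bag in every tree decomposition; so some bag has ≥ 3 vertices and tw(G) ≥ 2. Hence tw(G) = 2 exactly.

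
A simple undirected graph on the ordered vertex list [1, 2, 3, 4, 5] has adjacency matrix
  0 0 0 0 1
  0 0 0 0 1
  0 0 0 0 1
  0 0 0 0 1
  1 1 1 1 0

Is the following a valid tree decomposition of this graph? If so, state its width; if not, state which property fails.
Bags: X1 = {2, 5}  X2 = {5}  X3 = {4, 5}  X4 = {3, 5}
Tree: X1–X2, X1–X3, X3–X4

No — vertex 1 appears in no bag.

A tree decomposition must satisfy three properties: every vertex lies in some bag; for every edge, both endpoints lie together in some bag; and for every vertex, the bags containing it form a connected subtree. Here vertex 1 appears in no bag, so the decomposition is invalid.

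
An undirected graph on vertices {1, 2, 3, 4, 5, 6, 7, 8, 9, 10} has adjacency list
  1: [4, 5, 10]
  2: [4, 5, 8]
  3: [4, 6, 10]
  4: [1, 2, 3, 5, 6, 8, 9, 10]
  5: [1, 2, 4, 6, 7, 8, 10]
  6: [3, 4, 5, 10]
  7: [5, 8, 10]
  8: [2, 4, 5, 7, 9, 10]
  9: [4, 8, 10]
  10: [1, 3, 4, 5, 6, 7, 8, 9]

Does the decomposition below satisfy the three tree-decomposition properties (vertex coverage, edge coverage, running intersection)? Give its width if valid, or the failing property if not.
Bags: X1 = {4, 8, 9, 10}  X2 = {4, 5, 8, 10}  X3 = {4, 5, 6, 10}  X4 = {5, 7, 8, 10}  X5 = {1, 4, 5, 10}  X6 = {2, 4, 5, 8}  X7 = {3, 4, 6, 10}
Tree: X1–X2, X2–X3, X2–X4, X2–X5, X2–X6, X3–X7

Yes; width 3.

Every vertex of G appears in some bag (union = {1, 2, 3, 4, 5, 6, 7, 8, 9, 10}); every edge is covered by a bag; and for each vertex v the set of bags containing v is connected in the bag tree. The decomposition is therefore valid. The largest bag has 4 vertices, so the width is 3.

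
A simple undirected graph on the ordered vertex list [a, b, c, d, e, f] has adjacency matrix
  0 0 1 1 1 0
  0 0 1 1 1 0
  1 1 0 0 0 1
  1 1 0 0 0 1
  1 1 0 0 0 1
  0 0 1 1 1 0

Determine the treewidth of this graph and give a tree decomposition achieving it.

Treewidth 3.
Bags: B1 = {a, c, d, e}  B2 = {c, d, e, f}  B3 = {b, c, d, e}
Tree: B1–B2, B2–B3

Every bag has size at most 4, so the width is 4 − 1 = 3 and tw(G) ≤ 3. For the lower bound: the 4 vertex sets {a,e}, {c,f}, {d}, {b} are disjoint, each induces a connected subgraph, and every pair is joined by at least one edge of G. Contracting each set to a single vertex therefore yields K_{4} as a minor, and since treewidth is minor-monotone, tw(G) ≥ tw(K_{4}) = 3. Hence tw(G) = 3 exactly.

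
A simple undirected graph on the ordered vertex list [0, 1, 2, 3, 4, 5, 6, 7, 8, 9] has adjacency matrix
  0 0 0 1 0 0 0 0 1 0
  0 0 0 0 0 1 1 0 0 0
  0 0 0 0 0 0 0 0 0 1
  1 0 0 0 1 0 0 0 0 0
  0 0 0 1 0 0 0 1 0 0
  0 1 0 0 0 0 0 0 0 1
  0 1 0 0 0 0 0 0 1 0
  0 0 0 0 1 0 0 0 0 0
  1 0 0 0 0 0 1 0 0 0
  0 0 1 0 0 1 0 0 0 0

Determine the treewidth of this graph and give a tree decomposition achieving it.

Treewidth 1.
Bags: B1 = {2, 9}  B2 = {5, 9}  B3 = {1, 5}  B4 = {1, 6}  B5 = {6, 8}  B6 = {0, 8}  B7 = {0, 3}  B8 = {3, 4}  B9 = {4, 7}
Tree: B1–B2, B2–B3, B3–B4, B4–B5, B5–B6, B6–B7, B7–B8, B8–B9

Each bag holds 2 vertices, so the decomposition has width 1, which upper-bounds the treewidth. G has an edge, so its treewidth is at least 1. Combining the bounds, tw(G) = 1.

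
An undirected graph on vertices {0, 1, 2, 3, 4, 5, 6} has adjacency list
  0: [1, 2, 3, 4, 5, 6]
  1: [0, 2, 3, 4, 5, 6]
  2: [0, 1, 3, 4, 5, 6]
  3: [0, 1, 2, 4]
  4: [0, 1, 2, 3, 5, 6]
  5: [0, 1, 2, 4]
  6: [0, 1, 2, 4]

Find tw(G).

4

A width-4 tree decomposition is:
Bags: B1 = {0, 1, 2, 4, 5}  B2 = {0, 1, 2, 3, 4}  B3 = {0, 1, 2, 4, 6}
Tree: B1–B2, B1–B3
Each bag holds 5 vertices, so the decomposition has width 4, which upper-bounds the treewidth. Conversely, {0, 1, 2, 3, 4} is a clique of size 5, and the vertices of any clique must share a bag in every tree decomposition; so some bag has ≥ 5 vertices and tw(G) ≥ 4. The upper and lower bounds meet at 4, so that is the treewidth.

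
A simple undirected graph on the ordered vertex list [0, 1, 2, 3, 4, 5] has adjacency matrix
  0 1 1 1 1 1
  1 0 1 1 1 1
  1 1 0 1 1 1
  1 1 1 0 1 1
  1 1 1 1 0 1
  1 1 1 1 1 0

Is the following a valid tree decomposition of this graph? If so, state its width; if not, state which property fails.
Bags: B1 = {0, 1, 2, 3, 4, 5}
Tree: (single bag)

Every vertex of G appears in some bag (union = {0, 1, 2, 3, 4, 5}); every edge is covered by a bag; and for each vertex v the set of bags containing v is connected in the bag tree. The decomposition is therefore valid. The largest bag has 6 vertices, so the width is 5.

Yes; width 5.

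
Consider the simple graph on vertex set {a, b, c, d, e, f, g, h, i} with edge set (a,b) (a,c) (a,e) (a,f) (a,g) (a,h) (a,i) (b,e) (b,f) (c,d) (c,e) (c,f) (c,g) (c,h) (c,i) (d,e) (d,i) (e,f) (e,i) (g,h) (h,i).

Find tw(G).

3

A width-3 tree decomposition is:
Bags: B1 = {a, c, h, i}  B2 = {a, c, e, i}  B3 = {c, d, e, i}  B4 = {a, c, e, f}  B5 = {a, b, e, f}  B6 = {a, c, g, h}
Tree: B1–B2, B2–B3, B2–B4, B4–B5, B1–B6
Each bag holds 4 vertices, so the decomposition has width 3, which upper-bounds the treewidth. For the lower bound, the 4 vertices {c, d, e, i} are pairwise adjacent, and any tree decomposition puts a clique entirely inside one bag — forcing width ≥ 3. Hence tw(G) = 3 exactly.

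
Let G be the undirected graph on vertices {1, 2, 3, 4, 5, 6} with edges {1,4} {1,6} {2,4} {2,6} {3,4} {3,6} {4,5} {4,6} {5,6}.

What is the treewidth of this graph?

A width-2 tree decomposition is:
Bags: B1 = {2, 4, 6}  B2 = {3, 4, 6}  B3 = {4, 5, 6}  B4 = {1, 4, 6}
Tree: B1–B2, B2–B3, B2–B4
The largest bag has 3 vertices, giving width 2; this decomposition certifies tw(G) ≤ 2. For the lower bound, the 3 vertices {1, 4, 6} are pairwise adjacent, and any tree decomposition puts a clique entirely inside one bag — forcing width ≥ 2. The upper and lower bounds meet at 2, so that is the treewidth.

2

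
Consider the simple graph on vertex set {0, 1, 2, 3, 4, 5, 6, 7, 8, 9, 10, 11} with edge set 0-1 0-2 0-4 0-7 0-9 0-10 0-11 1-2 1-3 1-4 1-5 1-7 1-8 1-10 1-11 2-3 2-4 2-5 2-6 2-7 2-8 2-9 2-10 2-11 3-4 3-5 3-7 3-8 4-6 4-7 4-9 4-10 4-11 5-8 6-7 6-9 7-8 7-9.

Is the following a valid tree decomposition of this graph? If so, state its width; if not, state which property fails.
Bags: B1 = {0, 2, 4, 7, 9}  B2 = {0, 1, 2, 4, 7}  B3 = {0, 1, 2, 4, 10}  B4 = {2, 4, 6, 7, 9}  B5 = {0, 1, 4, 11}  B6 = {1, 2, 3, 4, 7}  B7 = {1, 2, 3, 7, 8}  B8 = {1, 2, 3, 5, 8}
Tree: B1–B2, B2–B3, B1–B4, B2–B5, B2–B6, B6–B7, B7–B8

A tree decomposition must satisfy three properties: every vertex lies in some bag; for every edge, both endpoints lie together in some bag; and for every vertex, the bags containing it form a connected subtree. Here edge (2,11) lies in no bag, so the decomposition is invalid.

No — edge (2,11) lies in no bag.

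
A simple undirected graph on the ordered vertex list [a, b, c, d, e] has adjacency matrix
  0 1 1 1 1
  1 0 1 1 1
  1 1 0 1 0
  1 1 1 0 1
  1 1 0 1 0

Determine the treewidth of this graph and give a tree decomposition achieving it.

The largest bag has 4 vertices, giving width 3; this decomposition certifies tw(G) ≤ 3. For the lower bound, the 4 vertices {a, b, d, e} are pairwise adjacent, and any tree decomposition puts a clique entirely inside one bag — forcing width ≥ 3. The upper and lower bounds meet at 3, so that is the treewidth.

Treewidth 3.
One such decomposition:
Bags: B1 = {a, b, d, e}  B2 = {a, b, c, d}
Tree: B1–B2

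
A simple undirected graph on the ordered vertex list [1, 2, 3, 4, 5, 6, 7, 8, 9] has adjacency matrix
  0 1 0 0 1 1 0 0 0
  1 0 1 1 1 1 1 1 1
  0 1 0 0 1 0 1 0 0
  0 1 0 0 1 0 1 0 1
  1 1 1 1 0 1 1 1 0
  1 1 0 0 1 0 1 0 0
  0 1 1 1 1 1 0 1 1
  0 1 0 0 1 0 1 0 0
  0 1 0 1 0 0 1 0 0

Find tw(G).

A width-3 tree decomposition is:
Bags: B1 = {2, 4, 5, 7}  B2 = {2, 5, 6, 7}  B3 = {2, 5, 7, 8}  B4 = {2, 3, 5, 7}  B5 = {1, 2, 5, 6}  B6 = {2, 4, 7, 9}
Tree: B1–B2, B1–B3, B2–B4, B2–B5, B1–B6
The largest bag has 4 vertices, giving width 3; this decomposition certifies tw(G) ≤ 3. For the lower bound, the 4 vertices {2, 4, 7, 9} are pairwise adjacent, and any tree decomposition puts a clique entirely inside one bag — forcing width ≥ 3. Combining the bounds, tw(G) = 3.

3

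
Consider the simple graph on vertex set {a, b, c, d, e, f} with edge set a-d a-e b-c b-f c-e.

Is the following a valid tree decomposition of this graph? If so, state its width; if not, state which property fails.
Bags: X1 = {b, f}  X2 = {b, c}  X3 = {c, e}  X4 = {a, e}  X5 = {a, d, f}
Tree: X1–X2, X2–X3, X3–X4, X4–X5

A tree decomposition must satisfy three properties: every vertex lies in some bag; for every edge, both endpoints lie together in some bag; and for every vertex, the bags containing it form a connected subtree. Here bags containing vertex f are not connected in the tree, so the decomposition is invalid.

No — bags containing vertex f are not connected in the tree.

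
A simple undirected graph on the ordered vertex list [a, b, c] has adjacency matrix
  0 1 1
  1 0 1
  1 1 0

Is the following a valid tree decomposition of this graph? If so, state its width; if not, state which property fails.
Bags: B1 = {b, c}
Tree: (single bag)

A tree decomposition must satisfy three properties: every vertex lies in some bag; for every edge, both endpoints lie together in some bag; and for every vertex, the bags containing it form a connected subtree. Here vertex a appears in no bag, so the decomposition is invalid.

No — vertex a appears in no bag.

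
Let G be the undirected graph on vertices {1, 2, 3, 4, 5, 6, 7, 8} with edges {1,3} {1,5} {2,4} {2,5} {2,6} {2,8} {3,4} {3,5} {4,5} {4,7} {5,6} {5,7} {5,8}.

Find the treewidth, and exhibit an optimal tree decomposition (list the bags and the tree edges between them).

The largest bag has 3 vertices, giving width 2; this decomposition certifies tw(G) ≤ 2. On the other hand G contains the 3-clique {1, 3, 5}. A clique must lie in a single bag of any decomposition, so no decomposition can have width below 2. Therefore the treewidth is 2.

Treewidth 2.
One such decomposition:
Bags: B1 = {2, 4, 5}  B2 = {3, 4, 5}  B3 = {2, 5, 6}  B4 = {2, 5, 8}  B5 = {1, 3, 5}  B6 = {4, 5, 7}
Tree: B1–B2, B1–B3, B1–B4, B2–B5, B1–B6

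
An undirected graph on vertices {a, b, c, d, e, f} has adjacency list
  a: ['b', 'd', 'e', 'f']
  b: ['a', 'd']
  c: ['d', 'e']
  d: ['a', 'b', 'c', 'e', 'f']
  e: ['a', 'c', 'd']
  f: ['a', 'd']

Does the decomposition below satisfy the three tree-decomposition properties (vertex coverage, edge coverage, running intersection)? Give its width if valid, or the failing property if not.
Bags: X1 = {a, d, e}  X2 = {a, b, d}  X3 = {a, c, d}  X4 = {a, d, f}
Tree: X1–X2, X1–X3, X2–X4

No — edge (e,c) lies in no bag.

A tree decomposition must satisfy three properties: every vertex lies in some bag; for every edge, both endpoints lie together in some bag; and for every vertex, the bags containing it form a connected subtree. Here edge (e,c) lies in no bag, so the decomposition is invalid.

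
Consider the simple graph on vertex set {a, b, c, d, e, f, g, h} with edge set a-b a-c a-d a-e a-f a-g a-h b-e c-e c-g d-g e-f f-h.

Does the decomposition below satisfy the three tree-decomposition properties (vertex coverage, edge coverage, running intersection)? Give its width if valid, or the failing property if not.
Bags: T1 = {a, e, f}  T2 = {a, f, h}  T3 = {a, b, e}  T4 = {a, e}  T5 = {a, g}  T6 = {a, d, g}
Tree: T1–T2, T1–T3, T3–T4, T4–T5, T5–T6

A tree decomposition must satisfy three properties: every vertex lies in some bag; for every edge, both endpoints lie together in some bag; and for every vertex, the bags containing it form a connected subtree. Here vertex c appears in no bag, so the decomposition is invalid.

No — vertex c appears in no bag.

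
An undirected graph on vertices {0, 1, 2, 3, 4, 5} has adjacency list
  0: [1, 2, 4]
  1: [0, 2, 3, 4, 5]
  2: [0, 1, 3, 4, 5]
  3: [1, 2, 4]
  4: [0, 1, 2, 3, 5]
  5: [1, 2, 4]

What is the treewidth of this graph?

A width-3 tree decomposition is:
Bags: B1 = {0, 1, 2, 4}  B2 = {1, 2, 4, 5}  B3 = {1, 2, 3, 4}
Tree: B1–B2, B2–B3
The largest bag has 4 vertices, giving width 3; this decomposition certifies tw(G) ≤ 3. Conversely, {0, 1, 2, 4} is a clique of size 4, and the vertices of any clique must share a bag in every tree decomposition; so some bag has ≥ 4 vertices and tw(G) ≥ 3. Combining the bounds, tw(G) = 3.

3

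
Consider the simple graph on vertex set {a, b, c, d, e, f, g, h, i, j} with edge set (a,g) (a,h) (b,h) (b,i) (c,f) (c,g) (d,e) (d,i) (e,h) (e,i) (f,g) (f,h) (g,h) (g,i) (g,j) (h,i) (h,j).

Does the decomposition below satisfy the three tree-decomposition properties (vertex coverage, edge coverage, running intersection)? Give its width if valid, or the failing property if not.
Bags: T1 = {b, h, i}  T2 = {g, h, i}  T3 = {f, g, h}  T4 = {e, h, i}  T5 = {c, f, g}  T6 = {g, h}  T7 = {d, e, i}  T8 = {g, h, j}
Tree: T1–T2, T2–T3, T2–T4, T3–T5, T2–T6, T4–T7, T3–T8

No — vertex a appears in no bag.

A tree decomposition must satisfy three properties: every vertex lies in some bag; for every edge, both endpoints lie together in some bag; and for every vertex, the bags containing it form a connected subtree. Here vertex a appears in no bag, so the decomposition is invalid.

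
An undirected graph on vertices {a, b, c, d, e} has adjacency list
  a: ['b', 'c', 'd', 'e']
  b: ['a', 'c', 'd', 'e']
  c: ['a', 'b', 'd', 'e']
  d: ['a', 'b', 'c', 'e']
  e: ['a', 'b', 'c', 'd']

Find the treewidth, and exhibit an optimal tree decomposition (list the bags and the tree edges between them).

A single bag containing all 5 vertices is trivially a valid decomposition of width 4. On the other hand G contains the 5-clique {a, b, c, d, e}. A clique must lie in a single bag of any decomposition, so no decomposition can have width below 4. The upper and lower bounds meet at 4, so that is the treewidth.

Treewidth 4.
Bags: B1 = {a, b, c, d, e}
Tree: (single bag)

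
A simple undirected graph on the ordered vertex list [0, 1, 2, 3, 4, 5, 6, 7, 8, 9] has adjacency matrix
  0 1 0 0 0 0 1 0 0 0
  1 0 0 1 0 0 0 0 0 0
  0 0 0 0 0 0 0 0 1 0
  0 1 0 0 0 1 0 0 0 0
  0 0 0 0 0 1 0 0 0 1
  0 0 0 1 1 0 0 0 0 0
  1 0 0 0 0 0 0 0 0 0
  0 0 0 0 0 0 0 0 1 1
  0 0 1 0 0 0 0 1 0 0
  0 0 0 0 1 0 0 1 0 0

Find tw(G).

1

A width-1 tree decomposition is:
Bags: B1 = {2, 8}  B2 = {7, 8}  B3 = {7, 9}  B4 = {4, 9}  B5 = {4, 5}  B6 = {3, 5}  B7 = {1, 3}  B8 = {0, 1}  B9 = {0, 6}
Tree: B1–B2, B2–B3, B3–B4, B4–B5, B5–B6, B6–B7, B7–B8, B8–B9
Every bag has size at most 2, so the width is 2 − 1 = 1 and tw(G) ≤ 1. Any graph with an edge has treewidth ≥ 1, and G has the edge 2–8. Combining the bounds, tw(G) = 1.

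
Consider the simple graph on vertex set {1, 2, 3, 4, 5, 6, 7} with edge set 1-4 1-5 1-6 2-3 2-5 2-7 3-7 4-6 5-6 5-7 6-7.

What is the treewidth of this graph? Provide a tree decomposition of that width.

Treewidth 2.
One such decomposition:
Bags: B1 = {2, 3, 7}  B2 = {2, 5, 7}  B3 = {5, 6, 7}  B4 = {1, 5, 6}  B5 = {1, 4, 6}
Tree: B1–B2, B2–B3, B3–B4, B4–B5

Every bag has size at most 3, so the width is 3 − 1 = 2 and tw(G) ≤ 2. On the other hand G contains the 3-clique {2, 3, 7}. A clique must lie in a single bag of any decomposition, so no decomposition can have width below 2. Combining the bounds, tw(G) = 2.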